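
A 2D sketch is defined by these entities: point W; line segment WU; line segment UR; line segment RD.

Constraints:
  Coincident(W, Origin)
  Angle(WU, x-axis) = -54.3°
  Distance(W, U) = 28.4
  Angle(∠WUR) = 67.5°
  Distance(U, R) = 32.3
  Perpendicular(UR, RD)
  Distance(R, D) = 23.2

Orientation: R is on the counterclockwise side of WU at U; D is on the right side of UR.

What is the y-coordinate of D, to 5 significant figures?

-7.8370

W is at the origin; WU runs at -54.3° with length 28.4, so U = 28.4·(cos -54.3°, sin -54.3°) = (16.573, -23.063). ∠WUR = 67.5°, so UR runs at -54.3° + (180° − 67.5°) = 58.200° from the x-axis; with |UR| = 32.3, R = U + 32.3·(cos 58.200°, sin 58.200°) = (33.593, 4.3884). The perpendicularity gives RD at right angles to UR; with |RD| = 23.2 on the right of UR, D = R + 23.2·(0.84989, -0.52696) = (53.311, -7.8370). So D.y = -7.8370.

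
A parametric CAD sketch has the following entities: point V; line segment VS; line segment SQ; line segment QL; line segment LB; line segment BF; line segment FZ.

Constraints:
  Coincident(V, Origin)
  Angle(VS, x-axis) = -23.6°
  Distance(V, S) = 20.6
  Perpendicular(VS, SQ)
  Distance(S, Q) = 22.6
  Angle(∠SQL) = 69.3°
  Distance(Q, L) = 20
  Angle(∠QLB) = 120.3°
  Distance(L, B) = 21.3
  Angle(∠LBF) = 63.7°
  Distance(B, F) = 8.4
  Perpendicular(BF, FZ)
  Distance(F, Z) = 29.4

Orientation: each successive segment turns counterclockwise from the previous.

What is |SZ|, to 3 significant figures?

33.8

V is at the origin; VS runs at -23.6° with length 20.6, so S = (18.9, -8.25). The perpendicularity gives SQ at right angles to VS, so SQ runs at 66.4°; with |SQ| = 22.6, Q = (27.9, 12.5). ∠SQL = 69.3° gives QL at 177° from the x-axis; with |QL| = 20.0, L = (7.95, 13.5). ∠QLB = 120.3° gives LB at -123° from the x-axis; with |LB| = 21.3, B = (-3.71, -4.35). ∠LBF = 63.7° gives BF at -6.90° from the x-axis; with |BF| = 8.4, F = (4.63, -5.36). BF ⟂ FZ, so FZ runs at 83.1°; with |FZ| = 29.4, Z = (8.16, 23.8). Then |SZ| = |Z − S| = 33.8.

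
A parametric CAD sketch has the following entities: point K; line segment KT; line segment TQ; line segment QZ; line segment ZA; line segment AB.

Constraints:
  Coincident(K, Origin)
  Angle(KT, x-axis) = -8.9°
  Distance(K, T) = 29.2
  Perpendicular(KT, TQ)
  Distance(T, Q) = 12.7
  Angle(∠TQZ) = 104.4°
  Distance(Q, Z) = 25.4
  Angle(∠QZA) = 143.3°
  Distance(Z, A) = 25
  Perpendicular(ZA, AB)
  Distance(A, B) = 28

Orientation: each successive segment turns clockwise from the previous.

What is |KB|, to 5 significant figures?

18.185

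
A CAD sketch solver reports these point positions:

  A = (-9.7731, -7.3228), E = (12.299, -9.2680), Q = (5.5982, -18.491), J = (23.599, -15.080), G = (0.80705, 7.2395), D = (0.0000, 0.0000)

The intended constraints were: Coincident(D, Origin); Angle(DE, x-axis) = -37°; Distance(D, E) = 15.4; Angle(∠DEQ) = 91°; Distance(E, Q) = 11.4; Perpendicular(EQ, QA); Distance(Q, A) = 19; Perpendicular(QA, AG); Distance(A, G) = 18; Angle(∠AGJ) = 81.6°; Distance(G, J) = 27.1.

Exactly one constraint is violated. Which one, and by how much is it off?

Distance(G, J) = 27.1 — off by 4.80.

D = (0.00, 0.00) ✓; DE at -37.00° ✓; |DE| = 15.40 ✓; ∠DEQ = 91.00° ✓; |EQ| = 11.40 ✓; ∠(EQ, QA) = 90.00° ✓; |QA| = 19.00 ✓; ∠(QA, AG) = 90.00° ✓; |AG| = 18.00 ✓; ∠AGJ = 81.60° ✓; |GJ| = 31.90 ✗.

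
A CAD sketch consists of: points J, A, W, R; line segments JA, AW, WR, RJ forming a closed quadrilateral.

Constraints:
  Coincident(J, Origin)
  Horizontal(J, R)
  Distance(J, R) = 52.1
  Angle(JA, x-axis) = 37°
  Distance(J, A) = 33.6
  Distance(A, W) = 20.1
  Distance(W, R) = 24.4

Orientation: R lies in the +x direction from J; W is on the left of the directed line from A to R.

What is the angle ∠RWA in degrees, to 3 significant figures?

92.8°

J is at the origin; JR is horizontal with |JR| = 52.1 and R in +x, so R = (52.1, 0). JA runs at 37.0° with |JA| = 33.6, so A = (26.8, 20.2). W is determined by |AW| = 20.1 and |WR| = 24.4 together: it lies at the intersection of circle(A, 20.1) and circle(R, 24.4). With |AR| = 32.4, the foot of the radical line on AR is 13.2 from A and the perpendicular offset is √(20.1² − 13.2²) = 15.1. Taking the left-of-AR solution: W = (46.6, 23.8).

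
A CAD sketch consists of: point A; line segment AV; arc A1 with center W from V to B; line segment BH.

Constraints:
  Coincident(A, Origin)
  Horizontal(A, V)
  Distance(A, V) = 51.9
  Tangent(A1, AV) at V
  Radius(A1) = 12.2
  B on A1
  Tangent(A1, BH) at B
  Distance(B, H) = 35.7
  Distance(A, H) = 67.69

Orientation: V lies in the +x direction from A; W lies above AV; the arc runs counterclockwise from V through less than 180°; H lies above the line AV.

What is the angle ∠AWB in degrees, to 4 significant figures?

165.6°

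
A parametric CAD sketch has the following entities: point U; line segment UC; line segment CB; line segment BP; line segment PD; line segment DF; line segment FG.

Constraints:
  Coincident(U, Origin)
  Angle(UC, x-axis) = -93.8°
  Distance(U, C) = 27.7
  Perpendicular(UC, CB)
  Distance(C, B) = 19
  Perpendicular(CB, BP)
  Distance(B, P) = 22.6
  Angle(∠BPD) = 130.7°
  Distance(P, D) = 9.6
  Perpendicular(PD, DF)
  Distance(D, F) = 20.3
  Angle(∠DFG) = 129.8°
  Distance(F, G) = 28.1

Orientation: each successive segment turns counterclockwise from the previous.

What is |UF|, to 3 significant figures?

14.3

U is at the origin; UC runs at -93.8° with length 27.7, so C = (-1.84, -27.6). UC ⟂ CB, so CB runs at -3.80°; with |CB| = 19.0, B = (17.1, -28.9). CB ⟂ BP, so BP runs at 86.2°; with |BP| = 22.6, P = (18.6, -6.35). ∠BPD = 130.7° gives PD at 136° from the x-axis; with |PD| = 9.6, D = (11.8, 0.381). PD is perpendicular to DF, so DF runs at -134°; with |DF| = 20.3, F = (-2.46, -14.1). Then |UF| = |F − U| = 14.3.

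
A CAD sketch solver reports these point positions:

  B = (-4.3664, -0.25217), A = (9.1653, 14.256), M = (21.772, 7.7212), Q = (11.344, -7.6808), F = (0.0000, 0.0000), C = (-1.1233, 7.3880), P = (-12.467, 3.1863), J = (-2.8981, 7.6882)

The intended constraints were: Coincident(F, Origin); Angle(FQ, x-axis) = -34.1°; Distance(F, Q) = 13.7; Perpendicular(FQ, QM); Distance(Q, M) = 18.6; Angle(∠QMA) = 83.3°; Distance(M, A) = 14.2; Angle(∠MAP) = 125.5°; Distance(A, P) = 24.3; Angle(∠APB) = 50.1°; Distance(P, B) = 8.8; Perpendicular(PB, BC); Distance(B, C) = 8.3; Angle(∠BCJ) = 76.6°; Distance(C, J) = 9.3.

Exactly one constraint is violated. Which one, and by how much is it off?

Distance(C, J) = 9.3 — off by 7.50.

F = (0.00, 0.00) ✓; FQ at -34.10° ✓; |FQ| = 13.70 ✓; ∠(FQ, QM) = 90.00° ✓; |QM| = 18.60 ✓; ∠QMA = 83.30° ✓; |MA| = 14.20 ✓; ∠MAP = 125.5° ✓; |AP| = 24.30 ✓; ∠APB = 50.10° ✓; |PB| = 8.800 ✓; ∠(PB, BC) = 90.00° ✓; |BC| = 8.300 ✓; ∠BCJ = 76.60° ✓; |CJ| = 1.800 ✗.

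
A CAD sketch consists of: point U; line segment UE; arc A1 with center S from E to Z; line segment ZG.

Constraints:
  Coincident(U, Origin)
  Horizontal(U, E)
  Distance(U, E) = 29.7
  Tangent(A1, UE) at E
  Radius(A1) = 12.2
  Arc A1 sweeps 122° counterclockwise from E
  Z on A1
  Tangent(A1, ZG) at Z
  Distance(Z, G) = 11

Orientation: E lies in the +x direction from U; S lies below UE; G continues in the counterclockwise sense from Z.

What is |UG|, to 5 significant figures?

37.654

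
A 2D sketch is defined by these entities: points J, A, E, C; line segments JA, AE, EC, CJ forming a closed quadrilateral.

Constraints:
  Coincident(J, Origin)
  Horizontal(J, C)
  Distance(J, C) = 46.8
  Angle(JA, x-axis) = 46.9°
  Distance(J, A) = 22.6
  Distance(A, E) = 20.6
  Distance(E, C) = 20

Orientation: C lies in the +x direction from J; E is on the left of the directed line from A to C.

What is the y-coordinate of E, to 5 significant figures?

16.858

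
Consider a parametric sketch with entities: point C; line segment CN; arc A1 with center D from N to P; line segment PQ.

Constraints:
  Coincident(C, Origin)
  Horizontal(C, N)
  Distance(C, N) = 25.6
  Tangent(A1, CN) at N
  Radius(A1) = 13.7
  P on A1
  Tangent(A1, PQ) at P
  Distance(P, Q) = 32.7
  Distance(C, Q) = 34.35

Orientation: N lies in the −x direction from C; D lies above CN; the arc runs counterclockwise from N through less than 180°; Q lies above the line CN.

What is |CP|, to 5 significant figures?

15.393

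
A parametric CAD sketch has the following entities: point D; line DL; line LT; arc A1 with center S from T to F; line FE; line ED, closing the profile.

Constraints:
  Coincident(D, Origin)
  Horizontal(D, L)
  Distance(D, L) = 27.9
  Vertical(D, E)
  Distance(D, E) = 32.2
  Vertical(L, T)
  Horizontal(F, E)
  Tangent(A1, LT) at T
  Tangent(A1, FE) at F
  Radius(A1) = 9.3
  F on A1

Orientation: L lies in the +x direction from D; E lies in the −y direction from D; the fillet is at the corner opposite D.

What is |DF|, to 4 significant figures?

37.19

D is at the origin; D and L share the same y with |DL| = 27.9 and L on the +x side, so L = (27.90, 0.000). DE is vertical with |DE| = 32.2 and E on the −y side, so E = (0.000, -32.20). The virtual corner opposite D is at (27.90, -32.20). Since A1 is tangent to LT there, ST ⟂ LT and tangency of A1 to FE means the radius SF is perpendicular to FE, with radius 9.3, so the center S sits 9.3 in from both sides at S = (18.60, -22.90). That places the tangent points at T = (27.90, -22.90) on LT and F = (18.60, -32.20) on FE. Then |DF| = |F − D| = 37.19.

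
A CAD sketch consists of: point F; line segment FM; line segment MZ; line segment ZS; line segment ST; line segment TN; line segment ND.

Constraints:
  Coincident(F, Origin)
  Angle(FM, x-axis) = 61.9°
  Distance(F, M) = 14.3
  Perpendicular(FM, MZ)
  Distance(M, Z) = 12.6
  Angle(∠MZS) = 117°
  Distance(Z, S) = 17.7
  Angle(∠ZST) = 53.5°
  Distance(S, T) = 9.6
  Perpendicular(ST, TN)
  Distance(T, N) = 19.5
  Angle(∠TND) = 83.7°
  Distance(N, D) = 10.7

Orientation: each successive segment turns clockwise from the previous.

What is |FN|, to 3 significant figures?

24.1

F is at the origin; FM runs at 61.9° with length 14.3, so M = (6.74, 12.6). The perpendicularity gives MZ at right angles to FM, so MZ runs at -28.1°; with |MZ| = 12.6, Z = (17.9, 6.68). ∠MZS = 117.0° gives ZS at -91.1° from the x-axis; with |ZS| = 17.7, S = (17.5, -11.0). ∠ZST = 53.5° gives ST at 142° from the x-axis; with |ST| = 9.6, T = (9.90, -5.16). ST ⟂ TN, so TN runs at 52.4°; with |TN| = 19.5, N = (21.8, 10.3). Then |FN| = |N − F| = 24.1.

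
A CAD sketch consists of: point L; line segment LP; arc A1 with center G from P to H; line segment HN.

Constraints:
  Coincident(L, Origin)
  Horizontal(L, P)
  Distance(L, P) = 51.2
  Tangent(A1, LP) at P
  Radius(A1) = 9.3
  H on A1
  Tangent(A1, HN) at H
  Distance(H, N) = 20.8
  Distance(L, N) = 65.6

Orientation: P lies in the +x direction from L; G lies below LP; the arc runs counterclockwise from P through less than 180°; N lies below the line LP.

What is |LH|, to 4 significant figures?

46.76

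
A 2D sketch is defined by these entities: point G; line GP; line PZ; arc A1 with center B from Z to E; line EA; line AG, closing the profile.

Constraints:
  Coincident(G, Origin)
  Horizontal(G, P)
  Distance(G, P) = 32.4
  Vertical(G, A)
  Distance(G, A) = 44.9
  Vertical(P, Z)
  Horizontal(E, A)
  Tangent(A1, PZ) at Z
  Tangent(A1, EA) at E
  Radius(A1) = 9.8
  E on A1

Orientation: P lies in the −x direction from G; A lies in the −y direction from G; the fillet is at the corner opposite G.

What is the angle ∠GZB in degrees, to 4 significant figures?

47.29°

G is at the origin; GP is horizontal with |GP| = 32.4 and P on the −x side, so P = (-32.40, 0.000). G and A share the same x with |GA| = 44.9 and A on the −y side, so A = (0.000, -44.90). The virtual corner opposite G is at (-32.40, -44.90). Since A1 is tangent to PZ there, BZ ⟂ PZ and the tangent condition forces BE to be normal to EA, with radius 9.8, so the center B sits 9.8 in from both sides at B = (-22.60, -35.10). That places the tangent points at Z = (-32.40, -35.10) on PZ and E = (-22.60, -44.90) on EA. Then cos ∠GZB = ZG·ZB / (|ZG||ZB|), giving 47.29°.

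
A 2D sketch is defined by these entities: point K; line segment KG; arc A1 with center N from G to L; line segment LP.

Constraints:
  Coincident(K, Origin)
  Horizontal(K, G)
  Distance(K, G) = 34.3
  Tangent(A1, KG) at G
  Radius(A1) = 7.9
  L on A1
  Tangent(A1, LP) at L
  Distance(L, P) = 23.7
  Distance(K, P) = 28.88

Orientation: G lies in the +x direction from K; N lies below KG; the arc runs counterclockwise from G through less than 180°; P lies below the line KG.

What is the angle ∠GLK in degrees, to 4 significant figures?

142.1°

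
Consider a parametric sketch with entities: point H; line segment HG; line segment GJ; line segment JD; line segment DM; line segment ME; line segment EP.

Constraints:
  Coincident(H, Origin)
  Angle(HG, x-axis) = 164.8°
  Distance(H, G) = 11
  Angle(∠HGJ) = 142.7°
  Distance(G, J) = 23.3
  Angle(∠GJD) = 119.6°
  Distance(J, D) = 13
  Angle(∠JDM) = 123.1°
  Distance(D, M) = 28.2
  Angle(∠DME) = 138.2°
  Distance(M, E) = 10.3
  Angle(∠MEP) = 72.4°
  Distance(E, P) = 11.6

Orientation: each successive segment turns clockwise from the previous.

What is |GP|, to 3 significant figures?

29.2

H is at the origin; HG runs at 164.8° with length 11.0, so G = (-10.6, 2.88). ∠HGJ = 142.7° gives GJ at 128° from the x-axis; with |GJ| = 23.3, J = (-24.8, 21.4). ∠GJD = 119.6° gives JD at 67.1° from the x-axis; with |JD| = 13.0, D = (-19.7, 33.3). ∠JDM = 123.1° gives DM at 10.2° from the x-axis; with |DM| = 28.2, M = (8.01, 38.3). ∠DME = 138.2° gives ME at -31.6° from the x-axis; with |ME| = 10.3, E = (16.8, 32.9). ∠MEP = 72.4° gives EP at -139° from the x-axis; with |EP| = 11.6, P = (8.01, 25.4). Then |GP| = |P − G| = 29.2.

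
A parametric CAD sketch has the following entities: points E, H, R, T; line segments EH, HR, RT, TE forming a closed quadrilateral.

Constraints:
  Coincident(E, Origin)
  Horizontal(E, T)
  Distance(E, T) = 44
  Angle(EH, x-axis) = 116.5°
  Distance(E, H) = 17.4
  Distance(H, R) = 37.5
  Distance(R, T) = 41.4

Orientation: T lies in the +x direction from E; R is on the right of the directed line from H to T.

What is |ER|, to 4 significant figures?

20.15

E is at the origin; E and T share the same y with |ET| = 44.0 and T in +x, so T = (44.0, 0). EH runs at 116.5° with |EH| = 17.4, so H = (-7.764, 15.57). R is determined by |HR| = 37.5 and |RT| = 41.4 together: it lies at the intersection of circle(H, 37.5) and circle(T, 41.4). With |HT| = 54.06, the foot of the radical line on HT is 24.18 from H and the perpendicular offset is √(37.5² − 24.18²) = 28.66. Taking the right-of-HT solution: R = (7.136, -18.84).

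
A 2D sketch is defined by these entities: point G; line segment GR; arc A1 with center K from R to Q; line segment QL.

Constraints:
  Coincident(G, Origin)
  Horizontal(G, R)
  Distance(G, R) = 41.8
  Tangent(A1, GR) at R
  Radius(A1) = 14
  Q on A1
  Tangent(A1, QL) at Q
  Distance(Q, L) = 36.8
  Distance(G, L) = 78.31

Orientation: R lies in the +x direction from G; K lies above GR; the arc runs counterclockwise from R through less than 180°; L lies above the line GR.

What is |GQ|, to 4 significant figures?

56.77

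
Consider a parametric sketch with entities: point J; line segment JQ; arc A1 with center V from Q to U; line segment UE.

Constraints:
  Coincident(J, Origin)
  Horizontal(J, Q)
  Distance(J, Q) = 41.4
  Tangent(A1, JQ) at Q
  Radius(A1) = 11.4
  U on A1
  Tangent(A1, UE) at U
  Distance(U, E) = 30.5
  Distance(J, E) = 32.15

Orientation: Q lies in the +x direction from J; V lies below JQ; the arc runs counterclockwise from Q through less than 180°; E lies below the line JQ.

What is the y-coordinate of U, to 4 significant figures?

-4.558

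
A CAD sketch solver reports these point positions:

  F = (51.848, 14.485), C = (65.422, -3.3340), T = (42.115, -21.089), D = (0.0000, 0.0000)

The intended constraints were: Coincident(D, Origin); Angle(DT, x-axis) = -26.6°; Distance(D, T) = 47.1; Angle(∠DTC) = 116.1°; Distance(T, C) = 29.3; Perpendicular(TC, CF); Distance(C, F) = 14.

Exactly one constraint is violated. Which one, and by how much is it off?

Distance(C, F) = 14 — off by 8.40.

D = (0.00, 0.00) ✓; DT at -26.60° ✓; |DT| = 47.10 ✓; ∠DTC = 116.1° ✓; |TC| = 29.30 ✓; ∠(TC, CF) = 90.00° ✓; |CF| = 22.40 ✗.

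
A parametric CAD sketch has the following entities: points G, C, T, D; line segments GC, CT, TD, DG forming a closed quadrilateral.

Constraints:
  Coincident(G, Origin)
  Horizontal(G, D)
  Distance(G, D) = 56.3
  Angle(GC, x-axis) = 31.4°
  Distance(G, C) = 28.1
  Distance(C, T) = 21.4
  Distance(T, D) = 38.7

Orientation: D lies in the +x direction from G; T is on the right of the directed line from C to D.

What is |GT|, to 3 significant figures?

19.0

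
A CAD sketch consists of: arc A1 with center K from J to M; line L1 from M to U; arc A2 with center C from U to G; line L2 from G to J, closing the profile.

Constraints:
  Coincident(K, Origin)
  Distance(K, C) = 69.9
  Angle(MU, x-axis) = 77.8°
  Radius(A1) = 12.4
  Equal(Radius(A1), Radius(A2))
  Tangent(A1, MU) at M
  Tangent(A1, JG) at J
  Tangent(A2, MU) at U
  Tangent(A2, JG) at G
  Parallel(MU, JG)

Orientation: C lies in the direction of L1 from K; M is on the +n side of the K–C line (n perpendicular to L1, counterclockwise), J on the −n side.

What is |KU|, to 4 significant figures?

70.99

The slot axis is L1's direction at 77.8°, so u = (cos 77.8°, sin 77.8°) = (0.2113, 0.9774) and n = (−sin 77.8°, cos 77.8°) = (-0.9774, 0.2113). K is at the origin and C lies 69.9 along u from K, so C = 69.9·u = (14.77, 68.32). Tangency of A1 to both parallel lines with radius 12.4 puts M and J at K ± 12.4·n: M = (-12.12, 2.620), J = (12.12, -2.620). Equal radii place U and G the same way about C: U = C + 12.4·n = (2.652, 70.94), G = C − 12.4·n = (26.89, 65.70). Then |KU| = |U − K| = 70.99.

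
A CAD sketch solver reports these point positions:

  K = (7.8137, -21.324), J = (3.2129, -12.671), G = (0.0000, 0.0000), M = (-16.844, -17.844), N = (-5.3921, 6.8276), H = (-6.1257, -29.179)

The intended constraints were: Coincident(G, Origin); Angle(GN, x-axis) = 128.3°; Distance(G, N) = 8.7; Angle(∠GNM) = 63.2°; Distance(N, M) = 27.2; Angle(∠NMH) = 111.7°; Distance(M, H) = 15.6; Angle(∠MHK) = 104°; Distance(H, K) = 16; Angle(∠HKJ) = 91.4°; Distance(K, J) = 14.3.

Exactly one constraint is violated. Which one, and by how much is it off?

Distance(K, J) = 14.3 — off by 4.50.

G = (0.00, 0.00) ✓; GN at 128.3° ✓; |GN| = 8.700 ✓; ∠GNM = 63.20° ✓; |NM| = 27.20 ✓; ∠NMH = 111.7° ✓; |MH| = 15.60 ✓; ∠MHK = 104.0° ✓; |HK| = 16.00 ✓; ∠HKJ = 91.40° ✓; |KJ| = 9.800 ✗.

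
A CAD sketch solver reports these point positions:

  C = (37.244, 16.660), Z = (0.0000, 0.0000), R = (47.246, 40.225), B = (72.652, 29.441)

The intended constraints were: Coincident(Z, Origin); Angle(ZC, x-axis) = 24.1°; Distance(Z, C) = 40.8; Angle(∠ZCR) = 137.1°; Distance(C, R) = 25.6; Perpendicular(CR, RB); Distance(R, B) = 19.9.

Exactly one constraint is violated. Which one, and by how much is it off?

Distance(R, B) = 19.9 — off by 7.70.

Z = (0.00, 0.00) ✓; ZC at 24.10° ✓; |ZC| = 40.80 ✓; ∠ZCR = 137.1° ✓; |CR| = 25.60 ✓; ∠(CR, RB) = 90.00° ✓; |RB| = 27.60 ✗.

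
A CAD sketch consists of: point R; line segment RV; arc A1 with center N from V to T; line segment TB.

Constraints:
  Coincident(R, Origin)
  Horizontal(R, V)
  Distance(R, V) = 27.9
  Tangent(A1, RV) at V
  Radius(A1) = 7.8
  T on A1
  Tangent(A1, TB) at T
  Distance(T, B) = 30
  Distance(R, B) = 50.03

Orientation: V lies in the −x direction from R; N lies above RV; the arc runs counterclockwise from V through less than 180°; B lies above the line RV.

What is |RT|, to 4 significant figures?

23.28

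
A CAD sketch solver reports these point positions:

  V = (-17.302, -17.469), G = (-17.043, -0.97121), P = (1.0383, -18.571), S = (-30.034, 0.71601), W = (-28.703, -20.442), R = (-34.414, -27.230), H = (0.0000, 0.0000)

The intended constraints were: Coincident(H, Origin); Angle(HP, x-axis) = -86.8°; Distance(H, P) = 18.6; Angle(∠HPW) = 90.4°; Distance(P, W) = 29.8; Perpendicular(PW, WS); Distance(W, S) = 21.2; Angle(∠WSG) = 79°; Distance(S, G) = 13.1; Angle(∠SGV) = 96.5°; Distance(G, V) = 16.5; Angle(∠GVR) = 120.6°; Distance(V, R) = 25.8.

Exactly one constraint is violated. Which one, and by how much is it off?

Distance(V, R) = 25.8 — off by 6.10.

H = (0.00, 0.00) ✓; HP at -86.80° ✓; |HP| = 18.60 ✓; ∠HPW = 90.40° ✓; |PW| = 29.80 ✓; ∠(PW, WS) = 90.00° ✓; |WS| = 21.20 ✓; ∠WSG = 79.00° ✓; |SG| = 13.10 ✓; ∠SGV = 96.50° ✓; |GV| = 16.50 ✓; ∠GVR = 120.6° ✓; |VR| = 19.70 ✗.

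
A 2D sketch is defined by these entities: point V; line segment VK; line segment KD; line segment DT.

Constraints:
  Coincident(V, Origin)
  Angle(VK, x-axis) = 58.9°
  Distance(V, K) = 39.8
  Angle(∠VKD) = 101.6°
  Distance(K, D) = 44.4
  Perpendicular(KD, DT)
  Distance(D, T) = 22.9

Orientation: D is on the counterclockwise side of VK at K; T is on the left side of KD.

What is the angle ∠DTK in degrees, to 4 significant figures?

62.72°

V is at the origin; VK runs at 58.9° with length 39.8, so K = 39.8·(cos 58.9°, sin 58.9°) = (20.56, 34.08). ∠VKD = 101.6°, so KD runs at 58.9° + (180° − 101.6°) = 137.3° from the x-axis; with |KD| = 44.4, D = K + 44.4·(cos 137.3°, sin 137.3°) = (-12.07, 64.19). The perpendicularity gives DT at right angles to KD; with |DT| = 22.9 on the left of KD, T = D + 22.9·(-0.6782, -0.7349) = (-27.60, 47.36). Then cos ∠DTK = TD·TK / (|TD||TK|), giving 62.72°.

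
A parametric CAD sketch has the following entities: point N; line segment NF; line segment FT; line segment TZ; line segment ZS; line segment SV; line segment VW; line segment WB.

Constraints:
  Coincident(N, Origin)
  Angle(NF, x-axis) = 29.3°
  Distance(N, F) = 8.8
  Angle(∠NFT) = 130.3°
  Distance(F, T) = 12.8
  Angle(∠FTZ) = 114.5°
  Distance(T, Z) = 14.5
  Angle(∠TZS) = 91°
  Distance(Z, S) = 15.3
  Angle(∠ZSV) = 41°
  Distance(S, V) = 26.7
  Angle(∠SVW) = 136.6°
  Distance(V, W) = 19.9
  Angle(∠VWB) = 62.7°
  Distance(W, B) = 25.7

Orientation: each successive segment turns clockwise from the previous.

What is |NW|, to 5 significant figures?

44.061

∠ZSV = 41.0° gives SV at 46.100° from the x-axis; with |SV| = 26.7, V = (23.983, 3.2606). ∠SVW = 136.6° gives VW at 2.7000° from the x-axis; with |VW| = 19.9, W = (43.860, 4.1980). Then |NW| = |W − N| = 44.061.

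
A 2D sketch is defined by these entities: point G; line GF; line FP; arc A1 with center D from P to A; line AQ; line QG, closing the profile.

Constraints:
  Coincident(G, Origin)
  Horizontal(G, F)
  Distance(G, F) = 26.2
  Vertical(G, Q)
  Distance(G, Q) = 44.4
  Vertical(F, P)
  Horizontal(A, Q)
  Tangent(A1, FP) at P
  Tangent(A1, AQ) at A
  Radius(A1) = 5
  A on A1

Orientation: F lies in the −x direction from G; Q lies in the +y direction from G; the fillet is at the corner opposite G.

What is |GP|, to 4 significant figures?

47.32

G is at the origin; GF is horizontal with |GF| = 26.2 and F on the −x side, so F = (-26.20, 0.000). G and Q share the same x with |GQ| = 44.4 and Q on the +y side, so Q = (0.000, 44.40). The virtual corner opposite G is at (-26.20, 44.40). Tangency of A1 to FP means the radius DP is perpendicular to FP and the tangent condition forces DA to be normal to AQ, with radius 5.0, so the center D sits 5.0 in from both sides at D = (-21.20, 39.40). That places the tangent points at P = (-26.20, 39.40) on FP and A = (-21.20, 44.40) on AQ. Then |GP| = |P − G| = 47.32.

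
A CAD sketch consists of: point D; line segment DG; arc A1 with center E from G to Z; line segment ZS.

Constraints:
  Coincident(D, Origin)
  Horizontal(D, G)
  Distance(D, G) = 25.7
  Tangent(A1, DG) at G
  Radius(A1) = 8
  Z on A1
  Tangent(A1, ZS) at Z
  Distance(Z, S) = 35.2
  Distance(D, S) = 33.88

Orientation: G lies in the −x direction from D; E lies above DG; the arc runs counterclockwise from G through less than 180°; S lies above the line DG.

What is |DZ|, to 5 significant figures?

19.257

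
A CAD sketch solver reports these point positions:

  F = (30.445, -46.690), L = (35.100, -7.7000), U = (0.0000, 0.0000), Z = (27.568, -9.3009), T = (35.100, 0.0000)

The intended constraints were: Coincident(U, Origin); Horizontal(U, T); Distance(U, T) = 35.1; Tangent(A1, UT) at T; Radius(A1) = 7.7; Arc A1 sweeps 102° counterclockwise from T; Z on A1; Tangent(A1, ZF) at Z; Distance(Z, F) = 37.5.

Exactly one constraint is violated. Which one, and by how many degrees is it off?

Tangent(A1, ZF) at Z — off by 7.60°.

U = (0.00, 0.00) ✓; U.y = 0.00, T.y = 0.00 ✓; |UT| = 35.10 ✓; ∠(LT, TU) = 90.00° ✓; |LT| = 7.700 ✓; bearing(L→Z) − bearing(L→T) = 102.0° ✓; |LZ| = 7.700 ✓; ∠(LZ, ZF) = 97.60° ✗; |ZF| = 37.50 ✓.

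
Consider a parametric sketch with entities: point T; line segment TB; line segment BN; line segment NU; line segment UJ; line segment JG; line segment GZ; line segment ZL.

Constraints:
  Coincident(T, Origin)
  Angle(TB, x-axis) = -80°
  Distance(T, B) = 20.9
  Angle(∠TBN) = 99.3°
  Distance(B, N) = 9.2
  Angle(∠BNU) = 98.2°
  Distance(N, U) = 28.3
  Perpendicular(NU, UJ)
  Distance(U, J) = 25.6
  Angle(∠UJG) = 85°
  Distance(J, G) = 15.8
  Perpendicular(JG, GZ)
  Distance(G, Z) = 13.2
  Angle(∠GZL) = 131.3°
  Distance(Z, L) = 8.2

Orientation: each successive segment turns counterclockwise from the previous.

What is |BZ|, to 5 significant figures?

15.151

T is at the origin; TB runs at -80.0° with length 20.9, so B = (3.6292, -20.582). ∠TBN = 99.3° gives BN at 0.70000° from the x-axis; with |BN| = 9.2, N = (12.829, -20.470). ∠BNU = 98.2° gives NU at 82.500° from the x-axis; with |NU| = 28.3, U = (16.522, 7.5878). The perpendicularity gives UJ at right angles to NU, so UJ runs at 172.50°; with |UJ| = 25.6, J = (-8.8585, 10.929). ∠UJG = 85.0° gives JG at -92.500° from the x-axis; with |JG| = 15.8, G = (-9.5477, -4.8557). The perpendicularity gives GZ at right angles to JG, so GZ runs at -2.5000°; with |GZ| = 13.2, Z = (3.6397, -5.4315). Then |BZ| = |Z − B| = 15.151.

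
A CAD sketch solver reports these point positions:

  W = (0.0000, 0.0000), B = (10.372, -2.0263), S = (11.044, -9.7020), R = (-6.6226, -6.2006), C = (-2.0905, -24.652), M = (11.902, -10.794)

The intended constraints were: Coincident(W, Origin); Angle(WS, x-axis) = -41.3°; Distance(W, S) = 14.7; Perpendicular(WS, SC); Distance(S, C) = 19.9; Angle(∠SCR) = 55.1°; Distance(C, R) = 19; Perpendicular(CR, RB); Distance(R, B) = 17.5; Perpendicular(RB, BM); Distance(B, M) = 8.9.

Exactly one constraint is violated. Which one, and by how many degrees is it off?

Perpendicular(RB, BM) — off by 3.90°.

W = (0.00, 0.00) ✓; WS at -41.30° ✓; |WS| = 14.70 ✓; ∠(WS, SC) = 90.00° ✓; |SC| = 19.90 ✓; ∠SCR = 55.10° ✓; |CR| = 19.00 ✓; ∠(CR, RB) = 90.00° ✓; |RB| = 17.50 ✓; ∠(RB, BM) = 93.90° ✗; |BM| = 8.900 ✓.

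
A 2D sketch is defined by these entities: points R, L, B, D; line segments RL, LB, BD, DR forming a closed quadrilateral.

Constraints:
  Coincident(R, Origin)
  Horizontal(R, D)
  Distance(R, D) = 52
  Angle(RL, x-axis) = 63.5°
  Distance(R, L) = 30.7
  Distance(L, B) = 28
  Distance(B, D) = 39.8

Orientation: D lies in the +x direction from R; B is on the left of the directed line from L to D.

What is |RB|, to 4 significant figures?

54.86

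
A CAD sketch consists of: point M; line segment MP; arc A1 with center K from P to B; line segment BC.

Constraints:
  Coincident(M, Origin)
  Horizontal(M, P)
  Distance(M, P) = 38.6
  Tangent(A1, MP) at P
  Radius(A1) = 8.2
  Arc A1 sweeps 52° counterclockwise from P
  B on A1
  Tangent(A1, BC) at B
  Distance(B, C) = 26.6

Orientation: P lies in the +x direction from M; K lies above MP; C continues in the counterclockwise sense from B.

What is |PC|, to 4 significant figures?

33.21

On A1, P sits at bearing -90° from K; a 52° counterclockwise sweep puts B at bearing -38°, so B = K + 8.2·(cos -38°, sin -38°) = (45.06, 3.152). A1 meets BC tangentially, so KB is at right angles to BC, so BC runs along (−sin -38°, cos -38°); with |BC| = 26.6, C = (61.44, 24.11). Then |PC| = |C − P| = 33.21.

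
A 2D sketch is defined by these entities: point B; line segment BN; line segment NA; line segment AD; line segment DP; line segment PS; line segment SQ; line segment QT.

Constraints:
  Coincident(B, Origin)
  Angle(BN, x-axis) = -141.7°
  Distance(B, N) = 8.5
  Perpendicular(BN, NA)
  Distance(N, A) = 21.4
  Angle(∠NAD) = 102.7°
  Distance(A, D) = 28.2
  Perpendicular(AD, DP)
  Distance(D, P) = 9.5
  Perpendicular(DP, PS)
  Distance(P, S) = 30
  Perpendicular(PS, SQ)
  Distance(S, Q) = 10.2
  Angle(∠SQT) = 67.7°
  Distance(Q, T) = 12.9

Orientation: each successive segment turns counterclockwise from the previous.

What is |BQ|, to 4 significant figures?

24.06

DP ⟂ PS, so PS runs at -154.4°; with |PS| = 30.0, S = (0.8646, -14.27). PS is perpendicular to SQ, so SQ runs at -64.40°; with |SQ| = 10.2, Q = (5.272, -23.47). Then |BQ| = |Q − B| = 24.06.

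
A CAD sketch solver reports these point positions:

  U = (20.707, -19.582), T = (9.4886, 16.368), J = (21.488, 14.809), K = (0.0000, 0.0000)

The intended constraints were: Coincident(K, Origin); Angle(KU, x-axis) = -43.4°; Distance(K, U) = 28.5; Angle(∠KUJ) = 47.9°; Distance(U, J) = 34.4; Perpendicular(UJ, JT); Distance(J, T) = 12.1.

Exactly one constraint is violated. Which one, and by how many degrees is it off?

Perpendicular(UJ, JT) — off by 6.10°.

K = (0.00, 0.00) ✓; KU at -43.40° ✓; |KU| = 28.50 ✓; ∠KUJ = 47.90° ✓; |UJ| = 34.40 ✓; ∠(UJ, JT) = 83.90° ✗; |JT| = 12.10 ✓.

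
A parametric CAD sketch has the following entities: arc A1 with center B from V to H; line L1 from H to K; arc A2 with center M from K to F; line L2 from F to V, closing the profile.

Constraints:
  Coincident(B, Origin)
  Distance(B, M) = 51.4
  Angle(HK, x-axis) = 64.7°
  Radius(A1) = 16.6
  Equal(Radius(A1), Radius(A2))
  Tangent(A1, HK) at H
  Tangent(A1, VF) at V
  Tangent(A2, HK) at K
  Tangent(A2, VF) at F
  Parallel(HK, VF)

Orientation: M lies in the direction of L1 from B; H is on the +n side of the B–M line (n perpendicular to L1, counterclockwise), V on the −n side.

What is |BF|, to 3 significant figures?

54.0

The slot axis is L1's direction at 64.7°, so u = (cos 64.7°, sin 64.7°) = (0.427, 0.904) and n = (−sin 64.7°, cos 64.7°) = (-0.904, 0.427). B is at the origin and M lies 51.4 along u from B, so M = 51.4·u = (22.0, 46.5). Tangency of A1 to both parallel lines with radius 16.6 puts H and V at B ± 16.6·n: H = (-15.0, 7.09), V = (15.0, -7.09). Equal radii place K and F the same way about M: K = M + 16.6·n = (6.96, 53.6), F = M − 16.6·n = (37.0, 39.4). Then |BF| = |F − B| = 54.0.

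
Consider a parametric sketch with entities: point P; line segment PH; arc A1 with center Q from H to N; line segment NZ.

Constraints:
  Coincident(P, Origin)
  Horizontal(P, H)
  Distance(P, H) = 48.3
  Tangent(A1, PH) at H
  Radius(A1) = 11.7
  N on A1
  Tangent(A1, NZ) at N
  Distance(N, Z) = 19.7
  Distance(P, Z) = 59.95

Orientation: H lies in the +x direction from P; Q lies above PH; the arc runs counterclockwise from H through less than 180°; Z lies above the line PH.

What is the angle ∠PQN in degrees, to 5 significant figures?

164.55°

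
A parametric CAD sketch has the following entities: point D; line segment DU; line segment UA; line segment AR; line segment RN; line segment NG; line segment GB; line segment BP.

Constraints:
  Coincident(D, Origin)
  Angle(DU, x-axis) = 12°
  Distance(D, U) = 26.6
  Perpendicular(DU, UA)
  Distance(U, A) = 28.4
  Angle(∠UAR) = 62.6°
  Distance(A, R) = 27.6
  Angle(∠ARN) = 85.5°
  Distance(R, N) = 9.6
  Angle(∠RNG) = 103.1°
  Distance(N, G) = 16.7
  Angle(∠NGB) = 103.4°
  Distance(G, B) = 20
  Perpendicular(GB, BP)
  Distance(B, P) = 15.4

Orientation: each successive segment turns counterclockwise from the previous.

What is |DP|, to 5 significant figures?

31.917

D is at the origin; DU runs at 12.0° with length 26.6, so U = (26.019, 5.5305). DU ⟂ UA, so UA runs at 102.00°; with |UA| = 28.4, A = (20.114, 33.310). ∠UAR = 62.6° gives AR at -140.60° from the x-axis; with |AR| = 27.6, R = (-1.2134, 15.791). ∠ARN = 85.5° gives RN at -46.100° from the x-axis; with |RN| = 9.6, N = (5.4432, 8.8740). ∠RNG = 103.1° gives NG at 30.800° from the x-axis; with |NG| = 16.7, G = (19.788, 17.425). ∠NGB = 103.4° gives GB at 107.40° from the x-axis; with |GB| = 20.0, B = (13.807, 36.510). GB is perpendicular to BP, so BP runs at -162.60°; with |BP| = 15.4, P = (-0.88824, 31.905). Then |DP| = |P − D| = 31.917.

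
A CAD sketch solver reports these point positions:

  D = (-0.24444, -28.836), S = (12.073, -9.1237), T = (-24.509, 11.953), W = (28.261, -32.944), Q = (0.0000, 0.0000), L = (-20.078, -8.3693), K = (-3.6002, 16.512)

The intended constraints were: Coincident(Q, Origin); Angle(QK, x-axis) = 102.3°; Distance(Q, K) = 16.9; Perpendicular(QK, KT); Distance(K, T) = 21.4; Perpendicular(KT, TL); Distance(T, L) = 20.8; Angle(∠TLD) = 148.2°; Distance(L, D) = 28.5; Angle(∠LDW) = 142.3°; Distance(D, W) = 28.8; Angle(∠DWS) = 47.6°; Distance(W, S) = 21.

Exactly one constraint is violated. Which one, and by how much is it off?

Distance(W, S) = 21 — off by 7.80.

Q = (0.00, 0.00) ✓; QK at 102.3° ✓; |QK| = 16.90 ✓; ∠(QK, KT) = 90.00° ✓; |KT| = 21.40 ✓; ∠(KT, TL) = 90.00° ✓; |TL| = 20.80 ✓; ∠TLD = 148.2° ✓; |LD| = 28.50 ✓; ∠LDW = 142.3° ✓; |DW| = 28.80 ✓; ∠DWS = 47.60° ✓; |WS| = 28.80 ✗.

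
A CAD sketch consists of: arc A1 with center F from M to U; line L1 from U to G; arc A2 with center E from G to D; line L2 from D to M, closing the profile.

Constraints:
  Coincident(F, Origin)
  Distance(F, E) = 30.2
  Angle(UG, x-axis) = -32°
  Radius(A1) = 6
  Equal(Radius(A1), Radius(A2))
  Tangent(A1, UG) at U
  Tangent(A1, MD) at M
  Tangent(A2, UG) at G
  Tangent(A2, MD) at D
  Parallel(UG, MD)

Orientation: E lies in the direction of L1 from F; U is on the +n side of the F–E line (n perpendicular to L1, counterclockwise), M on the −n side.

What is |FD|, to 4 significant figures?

30.79

The slot axis is L1's direction at -32.0°, so u = (cos -32.0°, sin -32.0°) = (0.8480, -0.5299) and n = (−sin -32.0°, cos -32.0°) = (0.5299, 0.8480). F is at the origin and E lies 30.2 along u from F, so E = 30.2·u = (25.61, -16.00). Tangency of A1 to both parallel lines with radius 6.0 puts U and M at F ± 6.0·n: U = (3.180, 5.088), M = (-3.180, -5.088). Equal radii place G and D the same way about E: G = E + 6.0·n = (28.79, -10.92), D = E − 6.0·n = (22.43, -21.09). Then |FD| = |D − F| = 30.79.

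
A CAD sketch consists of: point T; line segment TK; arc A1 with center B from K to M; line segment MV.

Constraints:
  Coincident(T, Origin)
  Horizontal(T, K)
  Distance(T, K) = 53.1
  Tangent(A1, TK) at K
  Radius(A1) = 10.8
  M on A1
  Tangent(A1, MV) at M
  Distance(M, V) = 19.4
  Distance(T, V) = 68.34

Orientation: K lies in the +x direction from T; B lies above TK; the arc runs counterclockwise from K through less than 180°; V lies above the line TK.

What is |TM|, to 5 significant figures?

64.982

Checks: |BM| = 10.80 ✓; ∠(BM, MV) = 90.00° ✓; |MV| = 19.40 ✓; |TV| = 68.34 ✓.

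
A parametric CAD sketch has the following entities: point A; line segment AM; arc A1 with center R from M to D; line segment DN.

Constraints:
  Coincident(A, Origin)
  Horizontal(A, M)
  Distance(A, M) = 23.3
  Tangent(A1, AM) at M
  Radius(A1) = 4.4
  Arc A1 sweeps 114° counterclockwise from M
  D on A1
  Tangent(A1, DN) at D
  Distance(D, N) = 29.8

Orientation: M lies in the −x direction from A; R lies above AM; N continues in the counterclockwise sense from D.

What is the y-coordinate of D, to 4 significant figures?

6.190

Since A1 is tangent to AM there, RM ⟂ AM, so R = M + (0, 4.4) = (-23.30, 4.400). On A1, M sits at bearing -90° from R; a 114° counterclockwise sweep puts D at bearing 24°, so D = R + 4.4·(cos 24°, sin 24°) = (-19.28, 6.190). So D.y = 6.190.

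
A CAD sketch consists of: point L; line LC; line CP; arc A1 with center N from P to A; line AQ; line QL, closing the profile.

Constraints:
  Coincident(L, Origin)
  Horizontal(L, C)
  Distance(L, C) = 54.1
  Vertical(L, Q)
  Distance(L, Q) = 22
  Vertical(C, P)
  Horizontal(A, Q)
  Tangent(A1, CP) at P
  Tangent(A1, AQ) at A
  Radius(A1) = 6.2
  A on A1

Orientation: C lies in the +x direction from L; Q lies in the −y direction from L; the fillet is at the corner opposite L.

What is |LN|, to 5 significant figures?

50.439

L and Q share the same x with |LQ| = 22.0 and Q on the −y side, so Q = (0.0000, -22.000). The virtual corner opposite L is at (54.100, -22.000). Since A1 is tangent to CP there, NP ⟂ CP and tangency of A1 to AQ means the radius NA is perpendicular to AQ, with radius 6.2, so the center N sits 6.2 in from both sides at N = (47.900, -15.800). Then |LN| = |N − L| = 50.439.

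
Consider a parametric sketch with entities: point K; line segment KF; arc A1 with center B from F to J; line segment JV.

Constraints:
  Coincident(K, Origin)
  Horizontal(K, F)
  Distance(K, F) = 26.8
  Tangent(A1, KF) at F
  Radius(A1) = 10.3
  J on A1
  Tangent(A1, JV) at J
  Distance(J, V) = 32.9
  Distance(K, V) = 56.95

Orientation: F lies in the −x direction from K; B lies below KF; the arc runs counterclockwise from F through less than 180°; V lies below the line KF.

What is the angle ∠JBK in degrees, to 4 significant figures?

159.0°

K is at the origin; KF is horizontal with |KF| = 26.8 and F on the −x side, so F = (-26.80, 0.000). A1 meets KF tangentially, so BF is at right angles to KF, so B = F + (0, -10.3) = (-26.80, -10.30). Since BJ ⟂ JV (tangency), |BV| = √(10.3² + 32.9²) = 34.47 regardless of where J sits on A1. So V lies on both circle(K, 56.95) and circle(B, 34.47); the below-KF intersection is V = (-37.11, -43.20). J is the foot of the tangent from V: J = (-37.10, -10.30).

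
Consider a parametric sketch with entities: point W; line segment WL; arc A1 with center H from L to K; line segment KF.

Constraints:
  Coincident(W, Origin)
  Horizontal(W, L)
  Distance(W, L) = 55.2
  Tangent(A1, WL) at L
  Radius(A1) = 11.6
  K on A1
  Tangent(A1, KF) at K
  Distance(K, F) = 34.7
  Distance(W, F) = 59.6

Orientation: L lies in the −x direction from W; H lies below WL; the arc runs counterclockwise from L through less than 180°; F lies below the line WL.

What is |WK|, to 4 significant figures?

66.52

Checks: |HK| = 11.60 ✓; ∠(HK, KF) = 90.00° ✓; |KF| = 34.70 ✓; |WF| = 59.60 ✓.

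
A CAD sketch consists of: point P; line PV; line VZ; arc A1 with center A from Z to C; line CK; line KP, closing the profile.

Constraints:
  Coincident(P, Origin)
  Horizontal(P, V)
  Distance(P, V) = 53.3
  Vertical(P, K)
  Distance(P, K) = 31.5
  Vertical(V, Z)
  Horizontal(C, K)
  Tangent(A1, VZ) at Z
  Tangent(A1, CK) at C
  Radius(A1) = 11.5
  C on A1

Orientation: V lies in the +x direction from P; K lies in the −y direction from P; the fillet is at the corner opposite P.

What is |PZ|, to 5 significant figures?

56.929

P is at the origin; P and V share the same y with |PV| = 53.3 and V on the +x side, so V = (53.300, 0.0000). PK is vertical with |PK| = 31.5 and K on the −y side, so K = (0.0000, -31.500). The virtual corner opposite P is at (53.300, -31.500). Since A1 is tangent to VZ there, AZ ⟂ VZ and tangency of A1 to CK means the radius AC is perpendicular to CK, with radius 11.5, so the center A sits 11.5 in from both sides at A = (41.800, -20.000). That places the tangent points at Z = (53.300, -20.000) on VZ and C = (41.800, -31.500) on CK. Then |PZ| = |Z − P| = 56.929.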